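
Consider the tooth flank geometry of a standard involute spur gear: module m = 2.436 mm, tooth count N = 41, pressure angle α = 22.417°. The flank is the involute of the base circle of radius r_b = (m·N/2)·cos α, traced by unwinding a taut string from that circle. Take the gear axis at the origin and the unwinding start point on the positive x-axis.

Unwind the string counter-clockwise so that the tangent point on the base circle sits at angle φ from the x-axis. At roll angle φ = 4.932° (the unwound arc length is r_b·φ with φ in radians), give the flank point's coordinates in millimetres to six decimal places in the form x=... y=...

pitch radius r_p = m·N/2 = 2.436·41/2 = 49.938000
base radius r_b = r_p·cos α = 49.938000·cos 22.417° = 46.164332
roll angle φ = 4.932° = 0.08607964 rad
x = r_b·(cos φ + φ·sin φ) = 46.164332·(0.99629743 + 0.08607964·0.08597337) = 46.335047
y = r_b·(sin φ − φ·cos φ) = 46.164332·(0.08597337 − 0.08607964·0.99629743) = 0.009808

x=46.335047 y=0.009808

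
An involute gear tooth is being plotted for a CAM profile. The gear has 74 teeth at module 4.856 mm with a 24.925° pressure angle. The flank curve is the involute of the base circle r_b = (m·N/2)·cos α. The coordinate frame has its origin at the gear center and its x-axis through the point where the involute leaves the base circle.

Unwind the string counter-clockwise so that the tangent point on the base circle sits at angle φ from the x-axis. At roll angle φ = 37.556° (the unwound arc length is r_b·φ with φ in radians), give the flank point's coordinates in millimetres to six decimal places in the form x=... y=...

pitch radius r_p = m·N/2 = 4.856·74/2 = 179.672000
base radius r_b = r_p·cos α = 179.672000·cos 24.925° = 162.937389
roll angle φ = 37.556° = 0.65547585 rad
x = r_b·(cos φ + φ·sin φ) = 162.937389·(0.79275797 + 0.65547585·0.60953655) = 194.269346
y = r_b·(sin φ − φ·cos φ) = 162.937389·(0.60953655 − 0.65547585·0.79275797) = 14.648535

x=194.269346 y=14.648535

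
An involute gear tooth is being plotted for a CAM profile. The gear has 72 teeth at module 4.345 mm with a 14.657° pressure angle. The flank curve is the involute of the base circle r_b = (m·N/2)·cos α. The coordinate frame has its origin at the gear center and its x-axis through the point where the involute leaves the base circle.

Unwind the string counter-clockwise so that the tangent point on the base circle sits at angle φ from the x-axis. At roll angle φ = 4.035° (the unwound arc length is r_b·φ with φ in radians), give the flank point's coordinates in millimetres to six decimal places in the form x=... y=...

pitch radius r_p = m·N/2 = 4.345·72/2 = 156.420000
base radius r_b = r_p·cos α = 156.420000·cos 14.657° = 151.329768
roll angle φ = 4.035° = 0.07042404 rad
x = r_b·(cos φ + φ·sin φ) = 151.329768·(0.99752125 + 0.07042404·0.07036584) = 151.704567
y = r_b·(sin φ − φ·cos φ) = 151.329768·(0.07036584 − 0.07042404·0.99752125) = 0.017610

x=151.704567 y=0.017610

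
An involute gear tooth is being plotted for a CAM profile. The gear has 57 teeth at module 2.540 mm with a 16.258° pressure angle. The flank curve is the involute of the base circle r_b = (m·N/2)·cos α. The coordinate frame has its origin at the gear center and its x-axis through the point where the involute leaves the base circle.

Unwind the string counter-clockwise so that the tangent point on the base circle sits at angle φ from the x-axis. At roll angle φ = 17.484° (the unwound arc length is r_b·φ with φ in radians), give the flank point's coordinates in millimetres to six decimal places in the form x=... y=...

x=72.655890 y=0.652136

pitch radius r_p = m·N/2 = 2.540·57/2 = 72.390000
base radius r_b = r_p·cos α = 72.390000·cos 16.258° = 69.495180
roll angle φ = 17.484° = 0.30515337 rad
x = r_b·(cos φ + φ·sin φ) = 69.495180·(0.95380089 + 0.30515337·0.30043946) = 72.655890
y = r_b·(sin φ − φ·cos φ) = 69.495180·(0.30043946 − 0.30515337·0.95380089) = 0.652136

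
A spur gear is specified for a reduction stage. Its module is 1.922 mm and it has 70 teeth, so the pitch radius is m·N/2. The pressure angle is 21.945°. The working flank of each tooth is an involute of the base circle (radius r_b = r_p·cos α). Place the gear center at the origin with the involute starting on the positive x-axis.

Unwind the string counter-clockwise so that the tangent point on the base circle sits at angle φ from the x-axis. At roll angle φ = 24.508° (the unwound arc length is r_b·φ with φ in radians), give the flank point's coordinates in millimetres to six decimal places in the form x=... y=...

pitch radius r_p = m·N/2 = 1.922·70/2 = 67.270000
base radius r_b = r_p·cos α = 67.270000·cos 21.945° = 62.395819
roll angle φ = 24.508° = 0.42774529 rad
x = r_b·(cos φ + φ·sin φ) = 62.395819·(0.90990336 + 0.42774529·0.41482029) = 67.845519
y = r_b·(sin φ − φ·cos φ) = 62.395819·(0.41482029 − 0.42774529·0.90990336) = 1.598170

x=67.845519 y=1.598170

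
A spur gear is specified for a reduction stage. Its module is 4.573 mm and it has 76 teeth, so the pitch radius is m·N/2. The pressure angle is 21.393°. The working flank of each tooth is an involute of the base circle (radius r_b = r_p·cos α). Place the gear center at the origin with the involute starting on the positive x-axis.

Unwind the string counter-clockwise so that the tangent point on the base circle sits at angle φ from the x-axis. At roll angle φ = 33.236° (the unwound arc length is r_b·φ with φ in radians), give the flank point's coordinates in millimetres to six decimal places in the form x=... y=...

pitch radius r_p = m·N/2 = 4.573·76/2 = 173.774000
base radius r_b = r_p·cos α = 173.774000·cos 21.393° = 161.801039
roll angle φ = 33.236° = 0.58007763 rad
x = r_b·(cos φ + φ·sin φ) = 161.801039·(0.83642010 + 0.58007763·0.54808887) = 186.775708
y = r_b·(sin φ − φ·cos φ) = 161.801039·(0.54808887 − 0.58007763·0.83642010) = 10.177330

x=186.775708 y=10.177330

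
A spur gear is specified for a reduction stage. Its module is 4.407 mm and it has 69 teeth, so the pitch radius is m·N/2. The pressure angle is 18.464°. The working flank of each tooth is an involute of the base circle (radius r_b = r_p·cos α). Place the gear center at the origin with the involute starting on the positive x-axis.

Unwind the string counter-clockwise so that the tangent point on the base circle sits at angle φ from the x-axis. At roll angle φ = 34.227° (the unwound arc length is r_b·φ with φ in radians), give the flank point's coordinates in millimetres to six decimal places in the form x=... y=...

pitch radius r_p = m·N/2 = 4.407·69/2 = 152.041500
base radius r_b = r_p·cos α = 152.041500·cos 18.464° = 144.214835
roll angle φ = 34.227° = 0.59737384 rad
x = r_b·(cos φ + φ·sin φ) = 144.214835·(0.82681561 + 0.59737384·0.56247307) = 167.696227
y = r_b·(sin φ − φ·cos φ) = 144.214835·(0.56247307 − 0.59737384·0.82681561) = 9.886655

x=167.696227 y=9.886655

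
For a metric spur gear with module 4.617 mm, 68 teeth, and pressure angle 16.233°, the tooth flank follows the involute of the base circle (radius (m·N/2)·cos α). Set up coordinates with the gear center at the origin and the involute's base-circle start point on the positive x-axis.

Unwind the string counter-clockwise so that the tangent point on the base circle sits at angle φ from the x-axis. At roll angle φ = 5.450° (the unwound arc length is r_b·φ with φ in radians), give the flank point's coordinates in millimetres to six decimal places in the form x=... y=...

x=151.400040 y=0.043199

pitch radius r_p = m·N/2 = 4.617·68/2 = 156.978000
base radius r_b = r_p·cos α = 156.978000·cos 16.233° = 150.719733
roll angle φ = 5.450° = 0.09512044 rad
x = r_b·(cos φ + φ·sin φ) = 150.719733·(0.99547946 + 0.09512044·0.09497707) = 151.400040
y = r_b·(sin φ − φ·cos φ) = 150.719733·(0.09497707 − 0.09512044·0.99547946) = 0.043199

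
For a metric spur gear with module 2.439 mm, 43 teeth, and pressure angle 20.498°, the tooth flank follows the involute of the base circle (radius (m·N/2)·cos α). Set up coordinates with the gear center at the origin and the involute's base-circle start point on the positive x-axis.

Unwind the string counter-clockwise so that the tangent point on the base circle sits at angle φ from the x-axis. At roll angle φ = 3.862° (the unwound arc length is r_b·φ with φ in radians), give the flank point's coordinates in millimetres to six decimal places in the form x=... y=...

pitch radius r_p = m·N/2 = 2.439·43/2 = 52.438500
base radius r_b = r_p·cos α = 52.438500·cos 20.498° = 49.118326
roll angle φ = 3.862° = 0.06740462 rad
x = r_b·(cos φ + φ·sin φ) = 49.118326·(0.99772917 + 0.06740462·0.06735359) = 49.229781
y = r_b·(sin φ − φ·cos φ) = 49.118326·(0.06735359 − 0.06740462·0.99772917) = 0.005012

x=49.229781 y=0.005012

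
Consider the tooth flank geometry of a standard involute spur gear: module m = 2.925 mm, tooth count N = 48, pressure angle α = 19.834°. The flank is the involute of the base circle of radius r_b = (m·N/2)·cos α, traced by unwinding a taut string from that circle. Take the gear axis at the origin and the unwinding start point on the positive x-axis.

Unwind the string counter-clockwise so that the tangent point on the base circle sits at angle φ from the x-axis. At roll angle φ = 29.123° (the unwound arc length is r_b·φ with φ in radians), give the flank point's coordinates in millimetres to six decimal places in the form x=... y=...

x=74.023102 y=2.816669

pitch radius r_p = m·N/2 = 2.925·48/2 = 70.200000
base radius r_b = r_p·cos α = 70.200000·cos 19.834° = 66.035707
roll angle φ = 29.123° = 0.50829224 rad
x = r_b·(cos φ + φ·sin φ) = 66.035707·(0.87357693 + 0.50829224·0.48668610) = 74.023102
y = r_b·(sin φ − φ·cos φ) = 66.035707·(0.48668610 − 0.50829224·0.87357693) = 2.816669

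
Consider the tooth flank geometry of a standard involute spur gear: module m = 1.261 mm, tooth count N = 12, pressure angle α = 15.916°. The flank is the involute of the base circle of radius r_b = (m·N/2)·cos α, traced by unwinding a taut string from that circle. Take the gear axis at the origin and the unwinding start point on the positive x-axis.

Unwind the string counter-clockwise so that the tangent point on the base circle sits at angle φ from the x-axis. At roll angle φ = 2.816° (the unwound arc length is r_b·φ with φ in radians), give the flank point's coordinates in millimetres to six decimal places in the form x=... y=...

pitch radius r_p = m·N/2 = 1.261·12/2 = 7.566000
base radius r_b = r_p·cos α = 7.566000·cos 15.916° = 7.275956
roll angle φ = 2.816° = 0.04914847 rad
x = r_b·(cos φ + φ·sin φ) = 7.275956·(0.99879246 + 0.04914847·0.04912869) = 7.284738
y = r_b·(sin φ − φ·cos φ) = 7.275956·(0.04912869 − 0.04914847·0.99879246) = 0.000288

x=7.284738 y=0.000288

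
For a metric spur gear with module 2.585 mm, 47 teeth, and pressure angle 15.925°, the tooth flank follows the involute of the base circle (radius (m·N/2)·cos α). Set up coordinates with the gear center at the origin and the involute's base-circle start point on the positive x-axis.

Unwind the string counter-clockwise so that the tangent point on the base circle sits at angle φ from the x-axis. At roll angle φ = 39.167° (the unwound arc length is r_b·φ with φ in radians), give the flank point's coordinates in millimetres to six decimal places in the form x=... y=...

pitch radius r_p = m·N/2 = 2.585·47/2 = 60.747500
base radius r_b = r_p·cos α = 60.747500·cos 15.925° = 58.416113
roll angle φ = 39.167° = 0.68359311 rad
x = r_b·(cos φ + φ·sin φ) = 58.416113·(0.77530838 + 0.68359311·0.63158286) = 70.511407
y = r_b·(sin φ − φ·cos φ) = 58.416113·(0.63158286 − 0.68359311·0.77530838) = 5.934341

x=70.511407 y=5.934341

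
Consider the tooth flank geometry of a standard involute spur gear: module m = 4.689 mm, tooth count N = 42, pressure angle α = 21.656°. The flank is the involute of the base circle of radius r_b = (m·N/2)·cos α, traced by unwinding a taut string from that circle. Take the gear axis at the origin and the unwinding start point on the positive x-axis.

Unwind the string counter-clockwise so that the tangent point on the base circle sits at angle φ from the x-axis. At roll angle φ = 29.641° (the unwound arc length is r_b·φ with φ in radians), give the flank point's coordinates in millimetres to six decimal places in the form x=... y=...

pitch radius r_p = m·N/2 = 4.689·42/2 = 98.469000
base radius r_b = r_p·cos α = 98.469000·cos 21.656° = 91.518688
roll angle φ = 29.641° = 0.51733304 rad
x = r_b·(cos φ + φ·sin φ) = 91.518688·(0.86914125 + 0.51733304·0.49456394) = 102.958114
y = r_b·(sin φ − φ·cos φ) = 91.518688·(0.49456394 − 0.51733304·0.86914125) = 4.111793

x=102.958114 y=4.111793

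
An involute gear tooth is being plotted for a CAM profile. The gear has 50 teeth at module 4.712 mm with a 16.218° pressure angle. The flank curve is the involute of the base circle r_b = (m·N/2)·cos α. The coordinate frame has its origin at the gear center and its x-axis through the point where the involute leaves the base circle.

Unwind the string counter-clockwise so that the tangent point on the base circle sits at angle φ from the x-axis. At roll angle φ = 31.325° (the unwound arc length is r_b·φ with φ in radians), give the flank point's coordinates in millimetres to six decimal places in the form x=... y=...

x=128.774881 y=5.979384

pitch radius r_p = m·N/2 = 4.712·50/2 = 117.800000
base radius r_b = r_p·cos α = 117.800000·cos 16.218° = 113.112266
roll angle φ = 31.325° = 0.54672439 rad
x = r_b·(cos φ + φ·sin φ) = 113.112266·(0.85423207 + 0.54672439·0.51989189) = 128.774881
y = r_b·(sin φ − φ·cos φ) = 113.112266·(0.51989189 − 0.54672439·0.85423207) = 5.979384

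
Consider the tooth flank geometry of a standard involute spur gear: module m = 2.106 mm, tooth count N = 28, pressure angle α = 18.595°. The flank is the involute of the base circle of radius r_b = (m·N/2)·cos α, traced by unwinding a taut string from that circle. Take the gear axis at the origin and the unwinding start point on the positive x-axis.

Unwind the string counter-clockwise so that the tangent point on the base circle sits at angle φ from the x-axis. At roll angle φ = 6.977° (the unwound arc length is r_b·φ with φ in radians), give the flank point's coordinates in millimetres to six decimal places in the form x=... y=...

pitch radius r_p = m·N/2 = 2.106·28/2 = 29.484000
base radius r_b = r_p·cos α = 29.484000·cos 18.595° = 27.944824
roll angle φ = 6.977° = 0.12177162 rad
x = r_b·(cos φ + φ·sin φ) = 27.944824·(0.99259499 + 0.12177162·0.12147090) = 28.151244
y = r_b·(sin φ − φ·cos φ) = 27.944824·(0.12147090 − 0.12177162·0.99259499) = 0.016795

x=28.151244 y=0.016795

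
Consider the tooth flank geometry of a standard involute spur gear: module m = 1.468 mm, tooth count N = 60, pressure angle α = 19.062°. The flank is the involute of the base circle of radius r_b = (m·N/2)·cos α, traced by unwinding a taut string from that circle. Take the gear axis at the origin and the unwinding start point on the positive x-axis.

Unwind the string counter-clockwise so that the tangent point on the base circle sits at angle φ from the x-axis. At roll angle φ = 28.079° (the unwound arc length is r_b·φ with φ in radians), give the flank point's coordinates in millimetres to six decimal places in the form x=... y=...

x=46.327496 y=1.594206

pitch radius r_p = m·N/2 = 1.468·60/2 = 44.040000
base radius r_b = r_p·cos α = 44.040000·cos 19.062° = 41.625098
roll angle φ = 28.079° = 0.49007100 rad
x = r_b·(cos φ + φ·sin φ) = 41.625098·(0.88229944 + 0.49007100·0.47068853) = 46.327496
y = r_b·(sin φ − φ·cos φ) = 41.625098·(0.47068853 − 0.49007100·0.88229944) = 1.594206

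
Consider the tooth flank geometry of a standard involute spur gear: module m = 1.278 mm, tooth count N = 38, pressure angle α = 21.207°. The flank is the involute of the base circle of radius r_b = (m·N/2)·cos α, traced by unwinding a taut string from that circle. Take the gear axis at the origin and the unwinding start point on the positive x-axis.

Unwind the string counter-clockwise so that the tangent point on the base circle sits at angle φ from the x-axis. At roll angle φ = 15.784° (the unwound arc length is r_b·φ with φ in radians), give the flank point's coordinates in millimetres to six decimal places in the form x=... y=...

pitch radius r_p = m·N/2 = 1.278·38/2 = 24.282000
base radius r_b = r_p·cos α = 24.282000·cos 21.207° = 22.637614
roll angle φ = 15.784° = 0.27548277 rad
x = r_b·(cos φ + φ·sin φ) = 22.637614·(0.96229399 + 0.27548277·0.27201153) = 23.480378
y = r_b·(sin φ − φ·cos φ) = 22.637614·(0.27201153 − 0.27548277·0.96229399) = 0.156564

x=23.480378 y=0.156564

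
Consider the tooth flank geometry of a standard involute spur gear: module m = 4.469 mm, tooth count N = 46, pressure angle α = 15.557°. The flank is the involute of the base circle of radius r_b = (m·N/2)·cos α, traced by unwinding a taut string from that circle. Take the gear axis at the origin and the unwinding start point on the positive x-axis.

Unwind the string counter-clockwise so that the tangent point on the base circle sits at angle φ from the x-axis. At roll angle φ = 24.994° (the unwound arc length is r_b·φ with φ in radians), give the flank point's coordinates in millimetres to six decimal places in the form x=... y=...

pitch radius r_p = m·N/2 = 4.469·46/2 = 102.787000
base radius r_b = r_p·cos α = 102.787000·cos 15.557° = 99.021308
roll angle φ = 24.994° = 0.43622759 rad
x = r_b·(cos φ + φ·sin φ) = 99.021308·(0.90635204 + 0.43622759·0.42252335) = 107.999409
y = r_b·(sin φ − φ·cos φ) = 99.021308·(0.42252335 − 0.43622759·0.90635204) = 2.688189

x=107.999409 y=2.688189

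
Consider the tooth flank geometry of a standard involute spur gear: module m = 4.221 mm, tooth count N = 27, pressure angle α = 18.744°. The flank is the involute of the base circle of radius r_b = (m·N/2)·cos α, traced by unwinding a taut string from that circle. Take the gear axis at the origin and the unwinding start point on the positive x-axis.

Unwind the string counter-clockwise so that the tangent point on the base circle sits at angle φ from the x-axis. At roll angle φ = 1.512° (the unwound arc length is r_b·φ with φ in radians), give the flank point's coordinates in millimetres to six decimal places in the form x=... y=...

pitch radius r_p = m·N/2 = 4.221·27/2 = 56.983500
base radius r_b = r_p·cos α = 56.983500·cos 18.744° = 53.961311
roll angle φ = 1.512° = 0.02638938 rad
x = r_b·(cos φ + φ·sin φ) = 53.961311·(0.99965182 + 0.02638938·0.02638632) = 53.980097
y = r_b·(sin φ − φ·cos φ) = 53.961311·(0.02638632 − 0.02638938·0.99965182) = 0.000331

x=53.980097 y=0.000331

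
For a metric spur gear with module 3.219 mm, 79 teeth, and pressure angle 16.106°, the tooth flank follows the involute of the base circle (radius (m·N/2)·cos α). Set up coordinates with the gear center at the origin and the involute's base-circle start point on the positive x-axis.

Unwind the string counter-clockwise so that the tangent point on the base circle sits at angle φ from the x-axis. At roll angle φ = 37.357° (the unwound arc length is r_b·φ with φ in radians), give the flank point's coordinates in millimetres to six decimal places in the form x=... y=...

x=145.430338 y=10.813832

pitch radius r_p = m·N/2 = 3.219·79/2 = 127.150500
base radius r_b = r_p·cos α = 127.150500·cos 16.106° = 122.159857
roll angle φ = 37.357° = 0.65200265 rad
x = r_b·(cos φ + φ·sin φ) = 122.159857·(0.79487023 + 0.65200265·0.60677947) = 145.430338
y = r_b·(sin φ − φ·cos φ) = 122.159857·(0.60677947 − 0.65200265·0.79487023) = 10.813832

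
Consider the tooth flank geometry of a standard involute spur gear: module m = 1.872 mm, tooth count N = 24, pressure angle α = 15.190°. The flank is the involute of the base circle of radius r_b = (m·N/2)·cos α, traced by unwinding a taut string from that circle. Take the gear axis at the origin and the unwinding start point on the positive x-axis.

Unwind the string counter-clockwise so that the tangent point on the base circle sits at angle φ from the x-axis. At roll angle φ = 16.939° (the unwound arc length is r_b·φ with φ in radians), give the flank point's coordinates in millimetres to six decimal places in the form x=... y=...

pitch radius r_p = m·N/2 = 1.872·24/2 = 22.464000
base radius r_b = r_p·cos α = 22.464000·cos 15.190° = 21.679158
roll angle φ = 16.939° = 0.29564132 rad
x = r_b·(cos φ + φ·sin φ) = 21.679158·(0.95661549 + 0.29564132·0.29135341) = 22.605977
y = r_b·(sin φ − φ·cos φ) = 21.679158·(0.29135341 − 0.29564132·0.95661549) = 0.185104

x=22.605977 y=0.185104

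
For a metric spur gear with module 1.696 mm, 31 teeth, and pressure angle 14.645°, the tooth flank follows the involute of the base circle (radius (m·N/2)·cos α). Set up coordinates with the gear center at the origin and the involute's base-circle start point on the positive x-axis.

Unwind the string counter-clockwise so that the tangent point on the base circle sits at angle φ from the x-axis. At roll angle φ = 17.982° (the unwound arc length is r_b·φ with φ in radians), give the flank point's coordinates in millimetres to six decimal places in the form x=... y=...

x=26.655855 y=0.259510

pitch radius r_p = m·N/2 = 1.696·31/2 = 26.288000
base radius r_b = r_p·cos α = 26.288000·cos 14.645° = 25.433926
roll angle φ = 17.982° = 0.31384511 rad
x = r_b·(cos φ + φ·sin φ) = 25.433926·(0.95115355 + 0.31384511·0.30871820) = 26.655855
y = r_b·(sin φ − φ·cos φ) = 25.433926·(0.30871820 − 0.31384511·0.95115355) = 0.259510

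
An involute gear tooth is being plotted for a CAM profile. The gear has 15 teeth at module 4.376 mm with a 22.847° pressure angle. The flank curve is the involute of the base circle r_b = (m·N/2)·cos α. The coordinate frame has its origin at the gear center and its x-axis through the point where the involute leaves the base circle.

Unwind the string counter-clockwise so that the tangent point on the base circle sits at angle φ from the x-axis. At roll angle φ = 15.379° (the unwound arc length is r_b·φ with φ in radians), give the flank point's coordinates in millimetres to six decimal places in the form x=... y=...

pitch radius r_p = m·N/2 = 4.376·15/2 = 32.820000
base radius r_b = r_p·cos α = 32.820000·cos 22.847° = 30.245106
roll angle φ = 15.379° = 0.26841419 rad
x = r_b·(cos φ + φ·sin φ) = 30.245106·(0.96419267 + 0.26841419·0.26520274) = 31.315082
y = r_b·(sin φ − φ·cos φ) = 30.245106·(0.26520274 − 0.26841419·0.96419267) = 0.193561

x=31.315082 y=0.193561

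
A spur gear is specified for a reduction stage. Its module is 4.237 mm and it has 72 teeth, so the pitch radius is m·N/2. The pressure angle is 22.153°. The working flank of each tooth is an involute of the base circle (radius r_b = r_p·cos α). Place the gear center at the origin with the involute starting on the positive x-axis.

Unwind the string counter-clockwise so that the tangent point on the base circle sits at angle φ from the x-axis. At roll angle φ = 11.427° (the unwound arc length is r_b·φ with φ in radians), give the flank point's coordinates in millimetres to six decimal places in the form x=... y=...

pitch radius r_p = m·N/2 = 4.237·72/2 = 152.532000
base radius r_b = r_p·cos α = 152.532000·cos 22.153° = 141.272121
roll angle φ = 11.427° = 0.19943877 rad
x = r_b·(cos φ + φ·sin φ) = 141.272121·(0.98017792 + 0.19943877·0.19811926) = 144.053852
y = r_b·(sin φ − φ·cos φ) = 141.272121·(0.19811926 − 0.19943877·0.98017792) = 0.372079

x=144.053852 y=0.372079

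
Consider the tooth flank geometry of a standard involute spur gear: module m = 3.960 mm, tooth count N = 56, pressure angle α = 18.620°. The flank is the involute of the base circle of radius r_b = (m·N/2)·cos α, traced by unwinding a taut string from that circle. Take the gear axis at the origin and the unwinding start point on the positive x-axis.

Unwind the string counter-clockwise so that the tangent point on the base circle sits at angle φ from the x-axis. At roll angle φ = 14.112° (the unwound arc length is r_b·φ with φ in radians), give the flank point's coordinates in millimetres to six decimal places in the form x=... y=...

pitch radius r_p = m·N/2 = 3.960·56/2 = 110.880000
base radius r_b = r_p·cos α = 110.880000·cos 18.620° = 105.076210
roll angle φ = 14.112° = 0.24630086 rad
x = r_b·(cos φ + φ·sin φ) = 105.076210·(0.96982097 + 0.24630086·0.24381814) = 108.215213
y = r_b·(sin φ − φ·cos φ) = 105.076210·(0.24381814 − 0.24630086·0.96982097) = 0.520169

x=108.215213 y=0.520169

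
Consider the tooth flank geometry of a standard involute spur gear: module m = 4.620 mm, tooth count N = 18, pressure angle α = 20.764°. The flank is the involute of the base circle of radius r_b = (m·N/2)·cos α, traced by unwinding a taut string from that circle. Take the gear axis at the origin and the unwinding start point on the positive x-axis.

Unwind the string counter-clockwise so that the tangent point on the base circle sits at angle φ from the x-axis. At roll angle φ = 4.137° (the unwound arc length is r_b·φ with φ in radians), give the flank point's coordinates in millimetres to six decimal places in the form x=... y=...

pitch radius r_p = m·N/2 = 4.620·18/2 = 41.580000
base radius r_b = r_p·cos α = 41.580000·cos 20.764° = 38.879321
roll angle φ = 4.137° = 0.07220427 rad
x = r_b·(cos φ + φ·sin φ) = 38.879321·(0.99739440 + 0.07220427·0.07214155) = 38.980537
y = r_b·(sin φ − φ·cos φ) = 38.879321·(0.07214155 − 0.07220427·0.99739440) = 0.004876

x=38.980537 y=0.004876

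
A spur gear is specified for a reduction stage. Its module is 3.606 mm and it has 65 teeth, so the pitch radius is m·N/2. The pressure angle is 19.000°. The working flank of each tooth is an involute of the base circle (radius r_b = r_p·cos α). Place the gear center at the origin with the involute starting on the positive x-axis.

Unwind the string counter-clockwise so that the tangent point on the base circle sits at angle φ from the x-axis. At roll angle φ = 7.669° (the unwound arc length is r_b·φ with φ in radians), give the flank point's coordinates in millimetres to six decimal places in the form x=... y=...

pitch radius r_p = m·N/2 = 3.606·65/2 = 117.195000
base radius r_b = r_p·cos α = 117.195000·cos 19.000° = 110.810049
roll angle φ = 7.669° = 0.13384930 rad
x = r_b·(cos φ + φ·sin φ) = 110.810049·(0.99105555 + 0.13384930·0.13344999) = 111.798224
y = r_b·(sin φ − φ·cos φ) = 110.810049·(0.13344999 − 0.13384930·0.99105555) = 0.088415

x=111.798224 y=0.088415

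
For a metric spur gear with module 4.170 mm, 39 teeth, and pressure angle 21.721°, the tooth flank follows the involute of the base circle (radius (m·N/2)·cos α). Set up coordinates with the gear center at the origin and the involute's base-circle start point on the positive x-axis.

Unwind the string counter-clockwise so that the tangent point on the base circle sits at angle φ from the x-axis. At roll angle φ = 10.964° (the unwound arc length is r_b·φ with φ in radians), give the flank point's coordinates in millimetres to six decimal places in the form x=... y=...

x=76.911836 y=0.175797

pitch radius r_p = m·N/2 = 4.170·39/2 = 81.315000
base radius r_b = r_p·cos α = 81.315000·cos 21.721° = 75.541390
roll angle φ = 10.964° = 0.19135790 rad
x = r_b·(cos φ + φ·sin φ) = 75.541390·(0.98174688 + 0.19135790·0.19019218) = 76.911836
y = r_b·(sin φ − φ·cos φ) = 75.541390·(0.19019218 − 0.19135790·0.98174688) = 0.175797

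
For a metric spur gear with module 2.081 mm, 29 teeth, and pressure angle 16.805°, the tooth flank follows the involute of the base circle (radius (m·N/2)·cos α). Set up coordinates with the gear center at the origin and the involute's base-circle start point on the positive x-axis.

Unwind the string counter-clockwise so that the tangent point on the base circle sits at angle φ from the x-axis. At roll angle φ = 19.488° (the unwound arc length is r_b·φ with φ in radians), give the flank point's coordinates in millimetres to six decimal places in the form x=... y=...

x=30.508739 y=0.374512

pitch radius r_p = m·N/2 = 2.081·29/2 = 30.174500
base radius r_b = r_p·cos α = 30.174500·cos 16.805° = 28.885876
roll angle φ = 19.488° = 0.34012976 rad
x = r_b·(cos φ + φ·sin φ) = 28.885876·(0.94271138 + 0.34012976·0.33360943) = 30.508739
y = r_b·(sin φ − φ·cos φ) = 28.885876·(0.33360943 − 0.34012976·0.94271138) = 0.374512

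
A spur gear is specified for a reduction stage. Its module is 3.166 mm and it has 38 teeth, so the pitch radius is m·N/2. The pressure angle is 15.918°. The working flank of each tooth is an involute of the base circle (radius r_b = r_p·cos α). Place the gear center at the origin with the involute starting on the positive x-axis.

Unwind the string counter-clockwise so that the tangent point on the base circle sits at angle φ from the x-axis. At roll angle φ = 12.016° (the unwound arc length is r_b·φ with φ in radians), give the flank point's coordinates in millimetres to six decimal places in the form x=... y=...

pitch radius r_p = m·N/2 = 3.166·38/2 = 60.154000
base radius r_b = r_p·cos α = 60.154000·cos 15.918° = 57.847407
roll angle φ = 12.016° = 0.20971876 rad
x = r_b·(cos φ + φ·sin φ) = 57.847407·(0.97808950 + 0.20971876·0.20818483) = 59.105574
y = r_b·(sin φ − φ·cos φ) = 57.847407·(0.20818483 − 0.20971876·0.97808950) = 0.177077

x=59.105574 y=0.177077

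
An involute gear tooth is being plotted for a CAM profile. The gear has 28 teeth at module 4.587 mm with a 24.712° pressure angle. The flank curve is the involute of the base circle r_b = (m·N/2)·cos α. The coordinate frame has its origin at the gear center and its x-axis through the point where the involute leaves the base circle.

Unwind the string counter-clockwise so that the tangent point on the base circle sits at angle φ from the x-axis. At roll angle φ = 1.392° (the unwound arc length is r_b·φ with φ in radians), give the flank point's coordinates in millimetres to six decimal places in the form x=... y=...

pitch radius r_p = m·N/2 = 4.587·28/2 = 64.218000
base radius r_b = r_p·cos α = 64.218000·cos 24.712° = 58.336957
roll angle φ = 1.392° = 0.02429498 rad
x = r_b·(cos φ + φ·sin φ) = 58.336957·(0.99970489 + 0.02429498·0.02429259) = 58.354171
y = r_b·(sin φ − φ·cos φ) = 58.336957·(0.02429259 − 0.02429498·0.99970489) = 0.000279

x=58.354171 y=0.000279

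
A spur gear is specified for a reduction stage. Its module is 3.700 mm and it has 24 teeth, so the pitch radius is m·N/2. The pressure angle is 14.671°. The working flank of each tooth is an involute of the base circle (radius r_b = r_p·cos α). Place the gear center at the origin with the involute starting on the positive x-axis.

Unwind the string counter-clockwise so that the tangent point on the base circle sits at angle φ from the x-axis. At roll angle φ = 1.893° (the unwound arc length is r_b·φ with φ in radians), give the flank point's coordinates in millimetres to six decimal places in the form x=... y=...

x=42.975822 y=0.000516

pitch radius r_p = m·N/2 = 3.700·24/2 = 44.400000
base radius r_b = r_p·cos α = 44.400000·cos 14.671° = 42.952385
roll angle φ = 1.893° = 0.03303908 rad
x = r_b·(cos φ + φ·sin φ) = 42.952385·(0.99945426 + 0.03303908·0.03303307) = 42.975822
y = r_b·(sin φ − φ·cos φ) = 42.952385·(0.03303307 − 0.03303908·0.99945426) = 0.000516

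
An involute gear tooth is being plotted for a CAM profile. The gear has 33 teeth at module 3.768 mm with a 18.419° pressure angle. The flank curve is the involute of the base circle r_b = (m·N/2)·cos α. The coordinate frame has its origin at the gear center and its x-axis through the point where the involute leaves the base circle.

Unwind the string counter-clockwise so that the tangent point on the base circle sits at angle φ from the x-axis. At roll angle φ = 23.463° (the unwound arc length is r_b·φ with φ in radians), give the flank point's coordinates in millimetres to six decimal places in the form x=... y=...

pitch radius r_p = m·N/2 = 3.768·33/2 = 62.172000
base radius r_b = r_p·cos α = 62.172000·cos 18.419° = 58.987008
roll angle φ = 23.463° = 0.40950660 rad
x = r_b·(cos φ + φ·sin φ) = 58.987008·(0.91731738 + 0.40950660·0.39815677) = 63.727512
y = r_b·(sin φ − φ·cos φ) = 58.987008·(0.39815677 − 0.40950660·0.91731738) = 1.327753

x=63.727512 y=1.327753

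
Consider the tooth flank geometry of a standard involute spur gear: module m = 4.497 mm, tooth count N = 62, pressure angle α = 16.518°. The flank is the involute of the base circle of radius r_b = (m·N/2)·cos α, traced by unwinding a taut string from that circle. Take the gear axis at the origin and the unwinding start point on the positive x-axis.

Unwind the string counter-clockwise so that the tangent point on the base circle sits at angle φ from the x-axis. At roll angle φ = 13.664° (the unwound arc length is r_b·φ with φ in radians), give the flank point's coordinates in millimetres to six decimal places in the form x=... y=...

pitch radius r_p = m·N/2 = 4.497·62/2 = 139.407000
base radius r_b = r_p·cos α = 139.407000·cos 16.518° = 133.653737
roll angle φ = 13.664° = 0.23848179 rad
x = r_b·(cos φ + φ·sin φ) = 133.653737·(0.97169774 + 0.23848179·0.23622766) = 137.400551
y = r_b·(sin φ − φ·cos φ) = 133.653737·(0.23622766 − 0.23848179·0.97169774) = 0.600833

x=137.400551 y=0.600833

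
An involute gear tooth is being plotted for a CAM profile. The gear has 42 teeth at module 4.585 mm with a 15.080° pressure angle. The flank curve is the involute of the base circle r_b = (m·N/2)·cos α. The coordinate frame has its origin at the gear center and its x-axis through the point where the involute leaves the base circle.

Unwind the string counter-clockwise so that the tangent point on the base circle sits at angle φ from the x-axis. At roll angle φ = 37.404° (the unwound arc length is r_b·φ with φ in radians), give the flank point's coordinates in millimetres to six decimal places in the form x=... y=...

x=110.718727 y=8.260031

pitch radius r_p = m·N/2 = 4.585·42/2 = 96.285000
base radius r_b = r_p·cos α = 96.285000·cos 15.080° = 92.969282
roll angle φ = 37.404° = 0.65282295 rad
x = r_b·(cos φ + φ·sin φ) = 92.969282·(0.79437222 + 0.65282295·0.60743130) = 110.718727
y = r_b·(sin φ − φ·cos φ) = 92.969282·(0.60743130 − 0.65282295·0.79437222) = 8.260031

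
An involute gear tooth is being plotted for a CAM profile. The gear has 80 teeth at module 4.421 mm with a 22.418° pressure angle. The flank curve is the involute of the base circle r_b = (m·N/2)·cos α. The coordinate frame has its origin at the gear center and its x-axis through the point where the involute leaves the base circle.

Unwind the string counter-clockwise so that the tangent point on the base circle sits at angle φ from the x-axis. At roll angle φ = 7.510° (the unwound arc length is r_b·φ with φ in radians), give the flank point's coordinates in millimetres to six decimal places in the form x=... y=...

pitch radius r_p = m·N/2 = 4.421·80/2 = 176.840000
base radius r_b = r_p·cos α = 176.840000·cos 22.418° = 163.475542
roll angle φ = 7.510° = 0.13107423 rad
x = r_b·(cos φ + φ·sin φ) = 163.475542·(0.99142207 + 0.13107423·0.13069923) = 164.873808
y = r_b·(sin φ − φ·cos φ) = 163.475542·(0.13069923 − 0.13107423·0.99142207) = 0.122500

x=164.873808 y=0.122500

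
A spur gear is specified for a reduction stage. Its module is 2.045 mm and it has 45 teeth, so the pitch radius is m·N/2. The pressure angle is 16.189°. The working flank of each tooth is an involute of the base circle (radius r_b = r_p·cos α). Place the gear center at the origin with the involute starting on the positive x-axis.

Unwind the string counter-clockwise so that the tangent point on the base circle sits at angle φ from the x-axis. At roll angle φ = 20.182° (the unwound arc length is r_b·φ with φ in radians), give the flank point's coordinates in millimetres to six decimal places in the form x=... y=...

x=46.844834 y=0.635784

pitch radius r_p = m·N/2 = 2.045·45/2 = 46.012500
base radius r_b = r_p·cos α = 46.012500·cos 16.189° = 44.187977
roll angle φ = 20.182° = 0.35224235 rad
x = r_b·(cos φ + φ·sin φ) = 44.187977·(0.93860146 + 0.35224235·0.34500335) = 46.844834
y = r_b·(sin φ − φ·cos φ) = 44.187977·(0.34500335 − 0.35224235·0.93860146) = 0.635784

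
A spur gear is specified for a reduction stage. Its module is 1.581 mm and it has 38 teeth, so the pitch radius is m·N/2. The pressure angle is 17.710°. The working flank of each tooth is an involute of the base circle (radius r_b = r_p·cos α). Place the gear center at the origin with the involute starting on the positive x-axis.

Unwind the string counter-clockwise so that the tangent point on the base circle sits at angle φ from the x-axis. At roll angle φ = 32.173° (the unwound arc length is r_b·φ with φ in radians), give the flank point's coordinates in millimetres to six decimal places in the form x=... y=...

pitch radius r_p = m·N/2 = 1.581·38/2 = 30.039000
base radius r_b = r_p·cos α = 30.039000·cos 17.710° = 28.615404
roll angle φ = 32.173° = 0.56152478 rad
x = r_b·(cos φ + φ·sin φ) = 28.615404·(0.84644418 + 0.56152478·0.53247746) = 32.777327
y = r_b·(sin φ − φ·cos φ) = 28.615404·(0.53247746 − 0.56152478·0.84644418) = 1.636174

x=32.777327 y=1.636174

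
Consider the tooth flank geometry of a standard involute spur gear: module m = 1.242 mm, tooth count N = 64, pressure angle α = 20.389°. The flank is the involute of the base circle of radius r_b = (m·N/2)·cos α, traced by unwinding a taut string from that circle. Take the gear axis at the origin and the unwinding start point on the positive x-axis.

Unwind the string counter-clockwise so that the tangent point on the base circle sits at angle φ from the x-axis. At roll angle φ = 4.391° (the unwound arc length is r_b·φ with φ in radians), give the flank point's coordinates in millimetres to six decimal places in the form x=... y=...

pitch radius r_p = m·N/2 = 1.242·64/2 = 39.744000
base radius r_b = r_p·cos α = 39.744000·cos 20.389° = 37.253994
roll angle φ = 4.391° = 0.07663741 rad
x = r_b·(cos φ + φ·sin φ) = 37.253994·(0.99706479 + 0.07663741·0.07656241) = 37.363236
y = r_b·(sin φ − φ·cos φ) = 37.253994·(0.07656241 − 0.07663741·0.99706479) = 0.005586

x=37.363236 y=0.005586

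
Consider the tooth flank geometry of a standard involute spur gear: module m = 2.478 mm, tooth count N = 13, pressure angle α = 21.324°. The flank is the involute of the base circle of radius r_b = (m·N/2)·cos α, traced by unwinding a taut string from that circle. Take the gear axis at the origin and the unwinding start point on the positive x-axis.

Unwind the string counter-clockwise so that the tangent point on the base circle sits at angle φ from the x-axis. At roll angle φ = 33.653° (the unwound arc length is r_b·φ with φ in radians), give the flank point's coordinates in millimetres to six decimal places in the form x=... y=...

pitch radius r_p = m·N/2 = 2.478·13/2 = 16.107000
base radius r_b = r_p·cos α = 16.107000·cos 21.324° = 15.004298
roll angle φ = 33.653° = 0.58735565 rad
x = r_b·(cos φ + φ·sin φ) = 15.004298·(0.83240898 + 0.58735565·0.55416178) = 17.373463
y = r_b·(sin φ − φ·cos φ) = 15.004298·(0.55416178 − 0.58735565·0.83240898) = 0.978905

x=17.373463 y=0.978905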